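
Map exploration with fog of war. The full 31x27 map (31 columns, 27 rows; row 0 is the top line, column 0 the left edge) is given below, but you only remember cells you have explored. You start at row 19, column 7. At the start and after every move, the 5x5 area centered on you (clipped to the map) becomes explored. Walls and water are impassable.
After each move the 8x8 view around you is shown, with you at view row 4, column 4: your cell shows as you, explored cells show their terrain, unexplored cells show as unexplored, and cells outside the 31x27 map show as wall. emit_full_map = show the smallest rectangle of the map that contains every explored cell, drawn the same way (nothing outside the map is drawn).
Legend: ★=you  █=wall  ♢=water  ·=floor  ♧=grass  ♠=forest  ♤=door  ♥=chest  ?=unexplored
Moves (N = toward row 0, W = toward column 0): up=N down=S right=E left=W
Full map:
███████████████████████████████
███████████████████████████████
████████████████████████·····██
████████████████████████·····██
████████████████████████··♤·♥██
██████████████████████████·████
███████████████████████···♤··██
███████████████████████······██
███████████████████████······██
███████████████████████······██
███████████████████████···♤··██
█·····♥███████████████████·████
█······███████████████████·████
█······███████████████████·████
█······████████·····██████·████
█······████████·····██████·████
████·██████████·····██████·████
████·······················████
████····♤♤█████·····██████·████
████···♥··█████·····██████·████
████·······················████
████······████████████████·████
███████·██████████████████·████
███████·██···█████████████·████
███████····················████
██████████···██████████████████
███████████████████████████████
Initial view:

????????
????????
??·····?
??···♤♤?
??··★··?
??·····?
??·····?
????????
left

????????
????????
??······
??····♤♤
??··★♥··
??······
??······
????????

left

????????
????????
??█·····
??█····♤
??█·★·♥·
??█·····
??█·····
????????

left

????????
????????
??██····
??██····
??██★··♥
??██····
??██····
????????

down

????????
??██····
??██····
??██···♥
??██★···
??██····
??█████?
????????

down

??██····
??██····
??██···♥
??██····
??██★···
??█████?
??█████?
????????

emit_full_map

██······
██····♤♤
██···♥··
██······
██★·····
█████???
█████???

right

?██·····
?██····♤
?██···♥·
?██·····
?██·★···
?█████·?
?█████·?
????????

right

██······
██····♤♤
██···♥··
██······
██··★···
█████·█?
█████·█?
????????

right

█······?
█····♤♤?
█···♥··?
█······?
█···★··?
████·██?
████·██?
????????

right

······??
····♤♤??
···♥··█?
·······?
····★·█?
███·███?
███·██·?
????????

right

·····???
···♤♤???
··♥··██?
·······?
····★██?
██·████?
██·██··?
????????

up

????????
·····???
···♤♤██?
··♥··██?
····★··?
·····██?
██·████?
██·██··?

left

????????
······??
····♤♤██
···♥··██
····★···
······██
███·████
███·██··

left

????????
█······?
█····♤♤█
█···♥··█
█···★···
█······█
████·███
████·██·

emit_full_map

██······??
██····♤♤██
██···♥··██
██···★····
██······██
█████·████
█████·██··

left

????????
██······
██····♤♤
██···♥··
██··★···
██······
█████·██
█████·██

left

????????
?██·····
?██····♤
?██···♥·
?██·★···
?██·····
?█████·█
?█████·█

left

????????
??██····
??██····
??██···♥
??██★···
??██····
??█████·
??█████·

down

??██····
??██····
??██···♥
??██····
??██★···
??█████·
??█████·
????????

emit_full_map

██······??
██····♤♤██
██···♥··██
██········
██★·····██
█████·████
█████·██··

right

?██·····
?██····♤
?██···♥·
?██·····
?██·★···
?█████·█
?█████·█
????????

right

██······
██····♤♤
██···♥··
██······
██··★···
█████·██
█████·██
????????

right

█······?
█····♤♤█
█···♥··█
█·······
█···★··█
████·███
████·██·
????????

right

······??
····♤♤██
···♥··██
········
····★·██
███·████
███·██··
????????

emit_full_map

██······??
██····♤♤██
██···♥··██
██········
██····★·██
█████·████
█████·██··

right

·····???
···♤♤██?
··♥··██?
·······?
····★██?
██·████?
██·██··?
????????

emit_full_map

██······??
██····♤♤██
██···♥··██
██········
██·····★██
█████·████
█████·██··


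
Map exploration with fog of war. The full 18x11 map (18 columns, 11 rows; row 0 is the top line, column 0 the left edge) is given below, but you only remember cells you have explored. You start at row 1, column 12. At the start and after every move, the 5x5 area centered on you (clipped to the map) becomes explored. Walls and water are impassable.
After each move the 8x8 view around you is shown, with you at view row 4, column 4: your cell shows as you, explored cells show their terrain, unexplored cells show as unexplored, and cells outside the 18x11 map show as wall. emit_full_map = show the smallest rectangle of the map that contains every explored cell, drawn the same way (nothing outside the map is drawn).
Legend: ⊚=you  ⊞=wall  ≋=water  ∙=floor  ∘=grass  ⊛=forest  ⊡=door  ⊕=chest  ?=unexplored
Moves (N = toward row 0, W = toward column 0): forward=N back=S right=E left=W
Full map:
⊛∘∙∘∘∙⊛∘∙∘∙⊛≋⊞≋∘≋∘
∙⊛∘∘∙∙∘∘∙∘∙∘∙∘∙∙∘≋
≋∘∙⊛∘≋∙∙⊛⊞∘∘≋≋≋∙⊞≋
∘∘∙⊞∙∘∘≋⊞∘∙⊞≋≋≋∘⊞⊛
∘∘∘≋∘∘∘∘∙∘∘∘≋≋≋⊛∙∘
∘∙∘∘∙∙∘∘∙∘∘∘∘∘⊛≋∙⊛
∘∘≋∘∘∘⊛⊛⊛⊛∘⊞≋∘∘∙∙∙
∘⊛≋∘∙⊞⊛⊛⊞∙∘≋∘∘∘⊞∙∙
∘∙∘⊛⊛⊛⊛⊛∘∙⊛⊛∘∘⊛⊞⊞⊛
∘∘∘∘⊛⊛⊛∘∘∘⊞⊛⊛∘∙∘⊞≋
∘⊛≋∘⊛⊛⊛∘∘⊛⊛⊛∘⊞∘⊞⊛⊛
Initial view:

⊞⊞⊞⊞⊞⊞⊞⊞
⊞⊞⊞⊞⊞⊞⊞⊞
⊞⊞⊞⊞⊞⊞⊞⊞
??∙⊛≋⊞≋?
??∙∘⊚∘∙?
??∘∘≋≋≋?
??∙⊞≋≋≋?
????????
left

⊞⊞⊞⊞⊞⊞⊞⊞
⊞⊞⊞⊞⊞⊞⊞⊞
⊞⊞⊞⊞⊞⊞⊞⊞
??∘∙⊛≋⊞≋
??∘∙⊚∙∘∙
??⊞∘∘≋≋≋
??∘∙⊞≋≋≋
????????

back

⊞⊞⊞⊞⊞⊞⊞⊞
⊞⊞⊞⊞⊞⊞⊞⊞
??∘∙⊛≋⊞≋
??∘∙∘∙∘∙
??⊞∘⊚≋≋≋
??∘∙⊞≋≋≋
??∘∘∘≋≋?
????????

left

⊞⊞⊞⊞⊞⊞⊞⊞
⊞⊞⊞⊞⊞⊞⊞⊞
??∙∘∙⊛≋⊞
??∙∘∙∘∙∘
??⊛⊞⊚∘≋≋
??⊞∘∙⊞≋≋
??∙∘∘∘≋≋
????????

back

⊞⊞⊞⊞⊞⊞⊞⊞
??∙∘∙⊛≋⊞
??∙∘∙∘∙∘
??⊛⊞∘∘≋≋
??⊞∘⊚⊞≋≋
??∙∘∘∘≋≋
??∙∘∘∘∘?
????????

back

??∙∘∙⊛≋⊞
??∙∘∙∘∙∘
??⊛⊞∘∘≋≋
??⊞∘∙⊞≋≋
??∙∘⊚∘≋≋
??∙∘∘∘∘?
??⊛⊛∘⊞≋?
????????

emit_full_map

∙∘∙⊛≋⊞≋
∙∘∙∘∙∘∙
⊛⊞∘∘≋≋≋
⊞∘∙⊞≋≋≋
∙∘⊚∘≋≋?
∙∘∘∘∘??
⊛⊛∘⊞≋??

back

??∙∘∙∘∙∘
??⊛⊞∘∘≋≋
??⊞∘∙⊞≋≋
??∙∘∘∘≋≋
??∙∘⊚∘∘?
??⊛⊛∘⊞≋?
??⊞∙∘≋∘?
????????

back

??⊛⊞∘∘≋≋
??⊞∘∙⊞≋≋
??∙∘∘∘≋≋
??∙∘∘∘∘?
??⊛⊛⊚⊞≋?
??⊞∙∘≋∘?
??∘∙⊛⊛∘?
????????

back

??⊞∘∙⊞≋≋
??∙∘∘∘≋≋
??∙∘∘∘∘?
??⊛⊛∘⊞≋?
??⊞∙⊚≋∘?
??∘∙⊛⊛∘?
??∘∘⊞⊛⊛?
????????

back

??∙∘∘∘≋≋
??∙∘∘∘∘?
??⊛⊛∘⊞≋?
??⊞∙∘≋∘?
??∘∙⊚⊛∘?
??∘∘⊞⊛⊛?
??∘⊛⊛⊛∘?
⊞⊞⊞⊞⊞⊞⊞⊞

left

???∙∘∘∘≋
???∙∘∘∘∘
??⊛⊛⊛∘⊞≋
??⊛⊞∙∘≋∘
??⊛∘⊚⊛⊛∘
??∘∘∘⊞⊛⊛
??∘∘⊛⊛⊛∘
⊞⊞⊞⊞⊞⊞⊞⊞

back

???∙∘∘∘∘
??⊛⊛⊛∘⊞≋
??⊛⊞∙∘≋∘
??⊛∘∙⊛⊛∘
??∘∘⊚⊞⊛⊛
??∘∘⊛⊛⊛∘
⊞⊞⊞⊞⊞⊞⊞⊞
⊞⊞⊞⊞⊞⊞⊞⊞

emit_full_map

?∙∘∙⊛≋⊞≋
?∙∘∙∘∙∘∙
?⊛⊞∘∘≋≋≋
?⊞∘∙⊞≋≋≋
?∙∘∘∘≋≋?
?∙∘∘∘∘??
⊛⊛⊛∘⊞≋??
⊛⊞∙∘≋∘??
⊛∘∙⊛⊛∘??
∘∘⊚⊞⊛⊛??
∘∘⊛⊛⊛∘??


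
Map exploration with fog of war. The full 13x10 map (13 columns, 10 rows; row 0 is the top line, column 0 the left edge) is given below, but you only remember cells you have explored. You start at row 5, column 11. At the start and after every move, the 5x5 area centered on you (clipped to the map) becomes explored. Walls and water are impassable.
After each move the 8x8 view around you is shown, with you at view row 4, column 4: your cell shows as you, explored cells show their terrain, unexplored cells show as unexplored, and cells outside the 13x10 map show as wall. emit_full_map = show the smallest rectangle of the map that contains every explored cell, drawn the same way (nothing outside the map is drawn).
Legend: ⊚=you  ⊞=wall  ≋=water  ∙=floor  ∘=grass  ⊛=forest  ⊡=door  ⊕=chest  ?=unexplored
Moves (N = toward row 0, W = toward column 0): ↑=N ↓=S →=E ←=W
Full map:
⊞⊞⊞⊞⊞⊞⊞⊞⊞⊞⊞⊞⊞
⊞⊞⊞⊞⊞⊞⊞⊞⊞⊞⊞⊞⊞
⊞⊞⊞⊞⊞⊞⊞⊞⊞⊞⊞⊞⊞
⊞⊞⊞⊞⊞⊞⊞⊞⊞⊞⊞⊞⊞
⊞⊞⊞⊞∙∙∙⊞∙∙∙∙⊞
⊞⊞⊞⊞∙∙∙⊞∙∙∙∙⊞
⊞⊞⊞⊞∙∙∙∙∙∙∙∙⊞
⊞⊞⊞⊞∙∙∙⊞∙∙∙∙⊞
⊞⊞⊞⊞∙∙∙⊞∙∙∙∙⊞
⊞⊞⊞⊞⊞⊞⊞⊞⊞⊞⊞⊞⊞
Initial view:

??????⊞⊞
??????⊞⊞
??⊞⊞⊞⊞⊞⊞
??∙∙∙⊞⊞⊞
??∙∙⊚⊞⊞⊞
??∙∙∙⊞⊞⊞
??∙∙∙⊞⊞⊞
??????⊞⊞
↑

??????⊞⊞
??????⊞⊞
??⊞⊞⊞⊞⊞⊞
??⊞⊞⊞⊞⊞⊞
??∙∙⊚⊞⊞⊞
??∙∙∙⊞⊞⊞
??∙∙∙⊞⊞⊞
??∙∙∙⊞⊞⊞

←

???????⊞
???????⊞
??⊞⊞⊞⊞⊞⊞
??⊞⊞⊞⊞⊞⊞
??∙∙⊚∙⊞⊞
??∙∙∙∙⊞⊞
??∙∙∙∙⊞⊞
???∙∙∙⊞⊞

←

????????
????????
??⊞⊞⊞⊞⊞⊞
??⊞⊞⊞⊞⊞⊞
??⊞∙⊚∙∙⊞
??⊞∙∙∙∙⊞
??∙∙∙∙∙⊞
????∙∙∙⊞

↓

????????
??⊞⊞⊞⊞⊞⊞
??⊞⊞⊞⊞⊞⊞
??⊞∙∙∙∙⊞
??⊞∙⊚∙∙⊞
??∙∙∙∙∙⊞
??⊞∙∙∙∙⊞
????????

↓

??⊞⊞⊞⊞⊞⊞
??⊞⊞⊞⊞⊞⊞
??⊞∙∙∙∙⊞
??⊞∙∙∙∙⊞
??∙∙⊚∙∙⊞
??⊞∙∙∙∙⊞
??⊞∙∙∙∙?
????????

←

???⊞⊞⊞⊞⊞
???⊞⊞⊞⊞⊞
??∙⊞∙∙∙∙
??∙⊞∙∙∙∙
??∙∙⊚∙∙∙
??∙⊞∙∙∙∙
??∙⊞∙∙∙∙
????????

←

????⊞⊞⊞⊞
????⊞⊞⊞⊞
??∙∙⊞∙∙∙
??∙∙⊞∙∙∙
??∙∙⊚∙∙∙
??∙∙⊞∙∙∙
??∙∙⊞∙∙∙
????????

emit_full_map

??⊞⊞⊞⊞⊞⊞
??⊞⊞⊞⊞⊞⊞
∙∙⊞∙∙∙∙⊞
∙∙⊞∙∙∙∙⊞
∙∙⊚∙∙∙∙⊞
∙∙⊞∙∙∙∙⊞
∙∙⊞∙∙∙∙?

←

?????⊞⊞⊞
?????⊞⊞⊞
??∙∙∙⊞∙∙
??∙∙∙⊞∙∙
??∙∙⊚∙∙∙
??∙∙∙⊞∙∙
??∙∙∙⊞∙∙
????????

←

??????⊞⊞
??????⊞⊞
??⊞∙∙∙⊞∙
??⊞∙∙∙⊞∙
??⊞∙⊚∙∙∙
??⊞∙∙∙⊞∙
??⊞∙∙∙⊞∙
????????

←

???????⊞
???????⊞
??⊞⊞∙∙∙⊞
??⊞⊞∙∙∙⊞
??⊞⊞⊚∙∙∙
??⊞⊞∙∙∙⊞
??⊞⊞∙∙∙⊞
????????

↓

???????⊞
??⊞⊞∙∙∙⊞
??⊞⊞∙∙∙⊞
??⊞⊞∙∙∙∙
??⊞⊞⊚∙∙⊞
??⊞⊞∙∙∙⊞
??⊞⊞⊞⊞⊞?
⊞⊞⊞⊞⊞⊞⊞⊞

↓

??⊞⊞∙∙∙⊞
??⊞⊞∙∙∙⊞
??⊞⊞∙∙∙∙
??⊞⊞∙∙∙⊞
??⊞⊞⊚∙∙⊞
??⊞⊞⊞⊞⊞?
⊞⊞⊞⊞⊞⊞⊞⊞
⊞⊞⊞⊞⊞⊞⊞⊞

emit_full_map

?????⊞⊞⊞⊞⊞⊞
?????⊞⊞⊞⊞⊞⊞
⊞⊞∙∙∙⊞∙∙∙∙⊞
⊞⊞∙∙∙⊞∙∙∙∙⊞
⊞⊞∙∙∙∙∙∙∙∙⊞
⊞⊞∙∙∙⊞∙∙∙∙⊞
⊞⊞⊚∙∙⊞∙∙∙∙?
⊞⊞⊞⊞⊞??????

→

?⊞⊞∙∙∙⊞∙
?⊞⊞∙∙∙⊞∙
?⊞⊞∙∙∙∙∙
?⊞⊞∙∙∙⊞∙
?⊞⊞∙⊚∙⊞∙
?⊞⊞⊞⊞⊞⊞?
⊞⊞⊞⊞⊞⊞⊞⊞
⊞⊞⊞⊞⊞⊞⊞⊞

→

⊞⊞∙∙∙⊞∙∙
⊞⊞∙∙∙⊞∙∙
⊞⊞∙∙∙∙∙∙
⊞⊞∙∙∙⊞∙∙
⊞⊞∙∙⊚⊞∙∙
⊞⊞⊞⊞⊞⊞⊞?
⊞⊞⊞⊞⊞⊞⊞⊞
⊞⊞⊞⊞⊞⊞⊞⊞

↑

?????⊞⊞⊞
⊞⊞∙∙∙⊞∙∙
⊞⊞∙∙∙⊞∙∙
⊞⊞∙∙∙∙∙∙
⊞⊞∙∙⊚⊞∙∙
⊞⊞∙∙∙⊞∙∙
⊞⊞⊞⊞⊞⊞⊞?
⊞⊞⊞⊞⊞⊞⊞⊞

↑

?????⊞⊞⊞
?????⊞⊞⊞
⊞⊞∙∙∙⊞∙∙
⊞⊞∙∙∙⊞∙∙
⊞⊞∙∙⊚∙∙∙
⊞⊞∙∙∙⊞∙∙
⊞⊞∙∙∙⊞∙∙
⊞⊞⊞⊞⊞⊞⊞?

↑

????????
?????⊞⊞⊞
??⊞⊞⊞⊞⊞⊞
⊞⊞∙∙∙⊞∙∙
⊞⊞∙∙⊚⊞∙∙
⊞⊞∙∙∙∙∙∙
⊞⊞∙∙∙⊞∙∙
⊞⊞∙∙∙⊞∙∙

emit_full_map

?????⊞⊞⊞⊞⊞⊞
??⊞⊞⊞⊞⊞⊞⊞⊞⊞
⊞⊞∙∙∙⊞∙∙∙∙⊞
⊞⊞∙∙⊚⊞∙∙∙∙⊞
⊞⊞∙∙∙∙∙∙∙∙⊞
⊞⊞∙∙∙⊞∙∙∙∙⊞
⊞⊞∙∙∙⊞∙∙∙∙?
⊞⊞⊞⊞⊞⊞⊞????


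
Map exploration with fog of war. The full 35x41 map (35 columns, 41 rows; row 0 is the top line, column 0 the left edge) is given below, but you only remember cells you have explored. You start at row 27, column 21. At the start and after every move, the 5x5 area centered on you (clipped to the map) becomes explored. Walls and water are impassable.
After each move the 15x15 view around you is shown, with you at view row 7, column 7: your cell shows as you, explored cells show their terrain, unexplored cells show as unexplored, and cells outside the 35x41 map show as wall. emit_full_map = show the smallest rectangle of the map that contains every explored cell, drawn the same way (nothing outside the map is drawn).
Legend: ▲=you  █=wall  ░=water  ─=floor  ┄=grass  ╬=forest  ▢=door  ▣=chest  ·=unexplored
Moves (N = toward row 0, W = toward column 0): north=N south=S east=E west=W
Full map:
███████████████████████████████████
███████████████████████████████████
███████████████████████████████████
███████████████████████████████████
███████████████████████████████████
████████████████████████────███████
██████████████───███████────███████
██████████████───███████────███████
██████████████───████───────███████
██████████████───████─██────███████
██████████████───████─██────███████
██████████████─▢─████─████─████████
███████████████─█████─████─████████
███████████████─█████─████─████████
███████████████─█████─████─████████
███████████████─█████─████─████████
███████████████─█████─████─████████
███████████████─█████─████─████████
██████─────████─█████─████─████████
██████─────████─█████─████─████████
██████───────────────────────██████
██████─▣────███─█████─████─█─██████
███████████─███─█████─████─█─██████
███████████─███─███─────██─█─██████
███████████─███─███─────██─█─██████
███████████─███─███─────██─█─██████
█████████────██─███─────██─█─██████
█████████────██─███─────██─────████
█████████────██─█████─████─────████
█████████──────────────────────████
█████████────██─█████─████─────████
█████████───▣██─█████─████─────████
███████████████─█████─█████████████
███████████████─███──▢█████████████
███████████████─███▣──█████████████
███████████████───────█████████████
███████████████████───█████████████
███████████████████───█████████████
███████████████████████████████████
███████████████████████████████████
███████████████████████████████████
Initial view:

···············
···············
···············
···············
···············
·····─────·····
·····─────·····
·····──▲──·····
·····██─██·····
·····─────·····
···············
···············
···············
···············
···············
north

···············
···············
···············
···············
···············
·····─────·····
·····─────·····
·····──▲──·····
·····─────·····
·····██─██·····
·····─────·····
···············
···············
···············
···············

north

···············
···············
···············
···············
···············
·····─────·····
·····─────·····
·····──▲──·····
·····─────·····
·····─────·····
·····██─██·····
·····─────·····
···············
···············
···············

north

···············
···············
···············
···············
···············
·····██─██·····
·····─────·····
·····──▲──·····
·····─────·····
·····─────·····
·····─────·····
·····██─██·····
·····─────·····
···············
···············

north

···············
···············
···············
···············
···············
·····██─██·····
·····██─██·····
·····──▲──·····
·····─────·····
·····─────·····
·····─────·····
·····─────·····
·····██─██·····
·····─────·····
···············

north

···············
···············
···············
···············
···············
·····─────·····
·····██─██·····
·····██▲██·····
·····─────·····
·····─────·····
·····─────·····
·····─────·····
·····─────·····
·····██─██·····
·····─────·····

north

···············
···············
···············
···············
···············
·····██─██·····
·····─────·····
·····██▲██·····
·····██─██·····
·····─────·····
·····─────·····
·····─────·····
·····─────·····
·····─────·····
·····██─██·····

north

···············
···············
···············
···············
···············
·····██─██·····
·····██─██·····
·····──▲──·····
·····██─██·····
·····██─██·····
·····─────·····
·····─────·····
·····─────·····
·····─────·····
·····─────·····

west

···············
···············
···············
···············
···············
·····███─██····
·····███─██····
·····──▲───····
·····███─██····
·····███─██····
······─────····
······─────····
······─────····
······─────····
······─────····

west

···············
···············
···············
···············
···············
·····████─██···
·····████─██···
·····──▲────···
·····████─██···
·····████─██···
·······─────···
·······─────···
·······─────···
·······─────···
·······─────···

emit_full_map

████─██
████─██
──▲────
████─██
████─██
··─────
··─────
··─────
··─────
··─────
··██─██
··─────

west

···············
···············
···············
···············
···············
·····█████─██··
·····█████─██··
·····──▲─────··
·····█████─██··
·····█████─██··
········─────··
········─────··
········─────··
········─────··
········─────··

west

···············
···············
···············
···············
···············
·····─█████─██·
·····─█████─██·
·····──▲──────·
·····─█████─██·
·····─█████─██·
·········─────·
·········─────·
·········─────·
·········─────·
·········─────·

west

···············
···············
···············
···············
···············
·····█─█████─██
·····█─█████─██
·····──▲───────
·····█─█████─██
·····█─█████─██
··········─────
··········─────
··········─────
··········─────
··········─────

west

···············
···············
···············
···············
···············
·····██─█████─█
·····██─█████─█
·····──▲───────
·····██─█████─█
·····██─█████─█
···········────
···········────
···········────
···········────
···········────

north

···············
···············
···············
···············
···············
·····██─██·····
·····██─█████─█
·····██▲█████─█
·····──────────
·····██─█████─█
·····██─█████─█
···········────
···········────
···········────
···········────

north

···············
···············
···············
···············
···············
·····██─██·····
·····██─██·····
·····██▲█████─█
·····██─█████─█
·····──────────
·····██─█████─█
·····██─█████─█
···········────
···········────
···········────

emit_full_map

██─██······
██─██······
██▲█████─██
██─█████─██
───────────
██─█████─██
██─█████─██
······─────
······─────
······─────
······─────
······─────
······██─██
······─────


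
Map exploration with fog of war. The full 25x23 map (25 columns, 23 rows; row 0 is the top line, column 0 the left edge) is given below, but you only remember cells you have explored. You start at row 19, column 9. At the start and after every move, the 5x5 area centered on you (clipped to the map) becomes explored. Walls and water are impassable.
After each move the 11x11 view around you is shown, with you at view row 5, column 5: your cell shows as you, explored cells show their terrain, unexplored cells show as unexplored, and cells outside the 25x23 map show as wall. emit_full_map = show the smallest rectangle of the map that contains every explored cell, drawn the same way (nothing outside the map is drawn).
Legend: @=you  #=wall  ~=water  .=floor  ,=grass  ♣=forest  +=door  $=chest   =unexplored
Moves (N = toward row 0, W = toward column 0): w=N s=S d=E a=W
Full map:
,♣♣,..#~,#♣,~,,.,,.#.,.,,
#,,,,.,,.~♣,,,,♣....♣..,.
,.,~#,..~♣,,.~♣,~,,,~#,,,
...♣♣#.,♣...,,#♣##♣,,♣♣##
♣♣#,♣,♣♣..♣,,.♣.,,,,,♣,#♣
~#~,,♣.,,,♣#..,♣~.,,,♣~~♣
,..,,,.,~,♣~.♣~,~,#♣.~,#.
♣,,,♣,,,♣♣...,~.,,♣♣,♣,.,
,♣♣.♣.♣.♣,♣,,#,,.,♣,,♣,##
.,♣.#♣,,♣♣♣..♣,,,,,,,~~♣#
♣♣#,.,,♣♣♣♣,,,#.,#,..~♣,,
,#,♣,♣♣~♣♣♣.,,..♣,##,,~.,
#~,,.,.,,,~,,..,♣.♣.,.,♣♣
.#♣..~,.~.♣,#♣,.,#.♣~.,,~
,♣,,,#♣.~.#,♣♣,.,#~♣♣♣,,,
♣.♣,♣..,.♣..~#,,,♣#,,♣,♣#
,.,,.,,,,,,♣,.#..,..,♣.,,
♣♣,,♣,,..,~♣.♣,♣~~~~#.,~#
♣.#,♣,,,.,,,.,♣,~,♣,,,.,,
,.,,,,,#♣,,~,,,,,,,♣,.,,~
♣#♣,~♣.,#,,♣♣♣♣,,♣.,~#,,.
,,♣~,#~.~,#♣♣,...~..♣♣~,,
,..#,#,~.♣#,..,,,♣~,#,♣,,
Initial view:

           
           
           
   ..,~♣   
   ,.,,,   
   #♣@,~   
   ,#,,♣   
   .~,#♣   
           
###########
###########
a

           
           
           
   ,..,~♣  
   ,,.,,,  
   ,#@,,~  
   .,#,,♣  
   ~.~,#♣  
           
###########
###########

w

           
           
           
   ,,,,,   
   ,..,~♣  
   ,,@,,,  
   ,#♣,,~  
   .,#,,♣  
   ~.~,#♣  
           
###########

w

           
           
           
   .,.♣.   
   ,,,,,   
   ,.@,~♣  
   ,,.,,,  
   ,#♣,,~  
   .,#,,♣  
   ~.~,#♣  
           

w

           
           
           
   ♣.~.#   
   .,.♣.   
   ,,@,,   
   ,..,~♣  
   ,,.,,,  
   ,#♣,,~  
   .,#,,♣  
   ~.~,#♣  

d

           
           
           
  ♣.~.#,   
  .,.♣..   
  ,,,@,♣   
  ,..,~♣   
  ,,.,,,   
  ,#♣,,~   
  .,#,,♣   
  ~.~,#♣   

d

           
           
           
 ♣.~.#,♣   
 .,.♣..~   
 ,,,,@♣,   
 ,..,~♣.   
 ,,.,,,.   
 ,#♣,,~    
 .,#,,♣    
 ~.~,#♣    

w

           
           
           
   ~.♣,#   
 ♣.~.#,♣   
 .,.♣@.~   
 ,,,,,♣,   
 ,..,~♣.   
 ,,.,,,.   
 ,#♣,,~    
 .,#,,♣    

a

           
           
           
   .~.♣,#  
  ♣.~.#,♣  
  .,.@..~  
  ,,,,,♣,  
  ,..,~♣.  
  ,,.,,,.  
  ,#♣,,~   
  .,#,,♣   

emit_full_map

 .~.♣,#
♣.~.#,♣
.,.@..~
,,,,,♣,
,..,~♣.
,,.,,,.
,#♣,,~ 
.,#,,♣ 
~.~,#♣ 

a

           
           
           
   ,.~.♣,# 
   ♣.~.#,♣ 
   .,@♣..~ 
   ,,,,,♣, 
   ,..,~♣. 
   ,,.,,,. 
   ,#♣,,~  
   .,#,,♣  

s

           
           
   ,.~.♣,# 
   ♣.~.#,♣ 
   .,.♣..~ 
   ,,@,,♣, 
   ,..,~♣. 
   ,,.,,,. 
   ,#♣,,~  
   .,#,,♣  
   ~.~,#♣  

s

           
   ,.~.♣,# 
   ♣.~.#,♣ 
   .,.♣..~ 
   ,,,,,♣, 
   ,.@,~♣. 
   ,,.,,,. 
   ,#♣,,~  
   .,#,,♣  
   ~.~,#♣  
           

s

   ,.~.♣,# 
   ♣.~.#,♣ 
   .,.♣..~ 
   ,,,,,♣, 
   ,..,~♣. 
   ,,@,,,. 
   ,#♣,,~  
   .,#,,♣  
   ~.~,#♣  
           
###########

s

   ♣.~.#,♣ 
   .,.♣..~ 
   ,,,,,♣, 
   ,..,~♣. 
   ,,.,,,. 
   ,#@,,~  
   .,#,,♣  
   ~.~,#♣  
           
###########
###########

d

  ♣.~.#,♣  
  .,.♣..~  
  ,,,,,♣,  
  ,..,~♣.  
  ,,.,,,.  
  ,#♣@,~   
  .,#,,♣   
  ~.~,#♣   
           
###########
###########

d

 ♣.~.#,♣   
 .,.♣..~   
 ,,,,,♣,   
 ,..,~♣.   
 ,,.,,,.   
 ,#♣,@~,   
 .,#,,♣♣   
 ~.~,#♣♣   
           
###########
###########

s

 .,.♣..~   
 ,,,,,♣,   
 ,..,~♣.   
 ,,.,,,.   
 ,#♣,,~,   
 .,#,@♣♣   
 ~.~,#♣♣   
   .♣#,.   
###########
###########
###########

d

.,.♣..~    
,,,,,♣,    
,..,~♣.    
,,.,,,.,   
,#♣,,~,,   
.,#,,@♣♣   
~.~,#♣♣,   
  .♣#,..   
###########
###########
###########

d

,.♣..~     
,,,,♣,     
..,~♣.     
,.,,,.,♣   
#♣,,~,,,   
,#,,♣@♣♣   
.~,#♣♣,.   
 .♣#,..,   
###########
###########
###########

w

.~.#,♣     
,.♣..~     
,,,,♣,     
..,~♣.♣,   
,.,,,.,♣   
#♣,,~@,,   
,#,,♣♣♣♣   
.~,#♣♣,.   
 .♣#,..,   
###########
###########

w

.~.♣,#     
.~.#,♣     
,.♣..~     
,,,,♣,.#   
..,~♣.♣,   
,.,,,@,♣   
#♣,,~,,,   
,#,,♣♣♣♣   
.~,#♣♣,.   
 .♣#,..,   
###########

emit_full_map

,.~.♣,#  
♣.~.#,♣  
.,.♣..~  
,,,,,♣,.#
,..,~♣.♣,
,,.,,,@,♣
,#♣,,~,,,
.,#,,♣♣♣♣
~.~,#♣♣,.
  .♣#,..,

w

           
.~.♣,#     
.~.#,♣     
,.♣..~#,   
,,,,♣,.#   
..,~♣@♣,   
,.,,,.,♣   
#♣,,~,,,   
,#,,♣♣♣♣   
.~,#♣♣,.   
 .♣#,..,   

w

           
           
.~.♣,#     
.~.#,♣♣,   
,.♣..~#,   
,,,,♣@.#   
..,~♣.♣,   
,.,,,.,♣   
#♣,,~,,,   
,#,,♣♣♣♣   
.~,#♣♣,.   

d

           
           
~.♣,#      
~.#,♣♣,.   
.♣..~#,,   
,,,♣,@#.   
.,~♣.♣,♣   
.,,,.,♣,   
♣,,~,,,    
#,,♣♣♣♣    
~,#♣♣,.    

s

           
~.♣,#      
~.#,♣♣,.   
.♣..~#,,   
,,,♣,.#.   
.,~♣.@,♣   
.,,,.,♣,   
♣,,~,,,,   
#,,♣♣♣♣    
~,#♣♣,.    
.♣#,..,    

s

~.♣,#      
~.#,♣♣,.   
.♣..~#,,   
,,,♣,.#.   
.,~♣.♣,♣   
.,,,.@♣,   
♣,,~,,,,   
#,,♣♣♣♣,   
~,#♣♣,.    
.♣#,..,    
###########

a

.~.♣,#     
.~.#,♣♣,.  
,.♣..~#,,  
,,,,♣,.#.  
..,~♣.♣,♣  
,.,,,@,♣,  
#♣,,~,,,,  
,#,,♣♣♣♣,  
.~,#♣♣,.   
 .♣#,..,   
###########

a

,.~.♣,#    
♣.~.#,♣♣,. 
.,.♣..~#,, 
,,,,,♣,.#. 
,..,~♣.♣,♣ 
,,.,,@.,♣, 
,#♣,,~,,,, 
.,#,,♣♣♣♣, 
~.~,#♣♣,.  
  .♣#,..,  
###########

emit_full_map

,.~.♣,#   
♣.~.#,♣♣,.
.,.♣..~#,,
,,,,,♣,.#.
,..,~♣.♣,♣
,,.,,@.,♣,
,#♣,,~,,,,
.,#,,♣♣♣♣,
~.~,#♣♣,. 
  .♣#,.., 

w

           
,.~.♣,#    
♣.~.#,♣♣,. 
.,.♣..~#,, 
,,,,,♣,.#. 
,..,~@.♣,♣ 
,,.,,,.,♣, 
,#♣,,~,,,, 
.,#,,♣♣♣♣, 
~.~,#♣♣,.  
  .♣#,..,  

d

           
.~.♣,#     
.~.#,♣♣,.  
,.♣..~#,,  
,,,,♣,.#.  
..,~♣@♣,♣  
,.,,,.,♣,  
#♣,,~,,,,  
,#,,♣♣♣♣,  
.~,#♣♣,.   
 .♣#,..,   

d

           
~.♣,#      
~.#,♣♣,.   
.♣..~#,,   
,,,♣,.#.   
.,~♣.@,♣   
.,,,.,♣,   
♣,,~,,,,   
#,,♣♣♣♣,   
~,#♣♣,.    
.♣#,..,    

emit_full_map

,.~.♣,#   
♣.~.#,♣♣,.
.,.♣..~#,,
,,,,,♣,.#.
,..,~♣.@,♣
,,.,,,.,♣,
,#♣,,~,,,,
.,#,,♣♣♣♣,
~.~,#♣♣,. 
  .♣#,.., 


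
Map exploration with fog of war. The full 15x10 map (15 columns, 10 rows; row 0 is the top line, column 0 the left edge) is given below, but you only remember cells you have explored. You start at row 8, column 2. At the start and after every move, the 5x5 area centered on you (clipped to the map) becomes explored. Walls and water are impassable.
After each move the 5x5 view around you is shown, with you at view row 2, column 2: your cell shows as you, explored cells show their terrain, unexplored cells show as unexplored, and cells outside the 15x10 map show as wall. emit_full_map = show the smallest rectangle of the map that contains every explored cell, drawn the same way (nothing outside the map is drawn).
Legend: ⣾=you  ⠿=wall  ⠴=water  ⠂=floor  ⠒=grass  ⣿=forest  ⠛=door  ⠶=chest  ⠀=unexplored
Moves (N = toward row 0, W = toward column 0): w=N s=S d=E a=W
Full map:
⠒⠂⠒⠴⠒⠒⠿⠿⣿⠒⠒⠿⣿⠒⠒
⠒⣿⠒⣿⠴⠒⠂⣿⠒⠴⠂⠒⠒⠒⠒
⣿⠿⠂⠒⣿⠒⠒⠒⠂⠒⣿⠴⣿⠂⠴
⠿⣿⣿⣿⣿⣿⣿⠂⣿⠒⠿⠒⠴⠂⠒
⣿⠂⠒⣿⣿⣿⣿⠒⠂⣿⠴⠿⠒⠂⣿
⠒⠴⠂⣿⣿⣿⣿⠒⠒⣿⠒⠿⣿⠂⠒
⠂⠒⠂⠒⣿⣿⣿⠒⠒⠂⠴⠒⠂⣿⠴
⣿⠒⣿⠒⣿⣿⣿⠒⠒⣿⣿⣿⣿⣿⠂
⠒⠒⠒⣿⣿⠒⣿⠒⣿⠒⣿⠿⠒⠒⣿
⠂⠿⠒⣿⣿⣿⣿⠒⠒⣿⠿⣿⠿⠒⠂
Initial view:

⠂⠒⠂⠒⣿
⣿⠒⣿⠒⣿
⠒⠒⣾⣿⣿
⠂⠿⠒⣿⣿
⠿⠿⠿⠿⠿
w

⠒⠴⠂⣿⣿
⠂⠒⠂⠒⣿
⣿⠒⣾⠒⣿
⠒⠒⠒⣿⣿
⠂⠿⠒⣿⣿

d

⠴⠂⣿⣿⣿
⠒⠂⠒⣿⣿
⠒⣿⣾⣿⣿
⠒⠒⣿⣿⠒
⠿⠒⣿⣿⣿

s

⠒⠂⠒⣿⣿
⠒⣿⠒⣿⣿
⠒⠒⣾⣿⠒
⠿⠒⣿⣿⣿
⠿⠿⠿⠿⠿

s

⠒⣿⠒⣿⣿
⠒⠒⣿⣿⠒
⠿⠒⣾⣿⣿
⠿⠿⠿⠿⠿
⠿⠿⠿⠿⠿

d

⣿⠒⣿⣿⣿
⠒⣿⣿⠒⣿
⠒⣿⣾⣿⣿
⠿⠿⠿⠿⠿
⠿⠿⠿⠿⠿

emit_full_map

⠒⠴⠂⣿⣿⣿⠀
⠂⠒⠂⠒⣿⣿⠀
⣿⠒⣿⠒⣿⣿⣿
⠒⠒⠒⣿⣿⠒⣿
⠂⠿⠒⣿⣾⣿⣿

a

⠒⣿⠒⣿⣿
⠒⠒⣿⣿⠒
⠿⠒⣾⣿⣿
⠿⠿⠿⠿⠿
⠿⠿⠿⠿⠿

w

⠒⠂⠒⣿⣿
⠒⣿⠒⣿⣿
⠒⠒⣾⣿⠒
⠿⠒⣿⣿⣿
⠿⠿⠿⠿⠿

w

⠴⠂⣿⣿⣿
⠒⠂⠒⣿⣿
⠒⣿⣾⣿⣿
⠒⠒⣿⣿⠒
⠿⠒⣿⣿⣿

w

⠂⠒⣿⣿⣿
⠴⠂⣿⣿⣿
⠒⠂⣾⣿⣿
⠒⣿⠒⣿⣿
⠒⠒⣿⣿⠒

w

⣿⣿⣿⣿⣿
⠂⠒⣿⣿⣿
⠴⠂⣾⣿⣿
⠒⠂⠒⣿⣿
⠒⣿⠒⣿⣿

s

⠂⠒⣿⣿⣿
⠴⠂⣿⣿⣿
⠒⠂⣾⣿⣿
⠒⣿⠒⣿⣿
⠒⠒⣿⣿⠒

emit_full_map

⠀⣿⣿⣿⣿⣿⠀
⠀⠂⠒⣿⣿⣿⠀
⠒⠴⠂⣿⣿⣿⠀
⠂⠒⠂⣾⣿⣿⠀
⣿⠒⣿⠒⣿⣿⣿
⠒⠒⠒⣿⣿⠒⣿
⠂⠿⠒⣿⣿⣿⣿


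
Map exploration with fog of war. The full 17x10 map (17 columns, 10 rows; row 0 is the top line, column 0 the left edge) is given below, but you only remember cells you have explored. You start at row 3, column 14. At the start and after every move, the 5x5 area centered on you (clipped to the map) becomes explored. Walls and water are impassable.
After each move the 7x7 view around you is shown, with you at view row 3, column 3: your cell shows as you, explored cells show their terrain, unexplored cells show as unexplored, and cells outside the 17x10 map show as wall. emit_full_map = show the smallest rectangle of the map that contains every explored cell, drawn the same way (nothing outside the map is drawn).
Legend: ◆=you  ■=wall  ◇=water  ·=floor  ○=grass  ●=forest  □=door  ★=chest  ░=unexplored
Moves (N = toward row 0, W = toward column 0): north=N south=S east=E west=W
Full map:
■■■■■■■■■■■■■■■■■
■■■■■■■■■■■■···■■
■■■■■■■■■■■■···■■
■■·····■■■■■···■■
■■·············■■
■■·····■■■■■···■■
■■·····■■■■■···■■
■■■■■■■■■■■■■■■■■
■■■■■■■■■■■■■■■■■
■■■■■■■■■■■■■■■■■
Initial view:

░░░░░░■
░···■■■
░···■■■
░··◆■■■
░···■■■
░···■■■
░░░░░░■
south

░···■■■
░···■■■
░···■■■
░··◆■■■
░···■■■
░···■■■
░░░░░░■

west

░░···■■
░■···■■
░■···■■
░··◆·■■
░■···■■
░■···■■
░░░░░░░

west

░░░···■
░■■···■
░■■···■
░··◆··■
░■■···■
░■■···■
░░░░░░░

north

░░░░░░░
░■■···■
░■■···■
░■■◆··■
░·····■
░■■···■
░■■···■

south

░■■···■
░■■···■
░■■···■
░··◆··■
░■■···■
░■■···■
░░░░░░░

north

░░░░░░░
░■■···■
░■■···■
░■■◆··■
░·····■
░■■···■
░■■···■

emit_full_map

■■···■■
■■···■■
■■◆··■■
·····■■
■■···■■
■■···■■

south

░■■···■
░■■···■
░■■···■
░··◆··■
░■■···■
░■■···■
░░░░░░░

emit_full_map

■■···■■
■■···■■
■■···■■
··◆··■■
■■···■■
■■···■■
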